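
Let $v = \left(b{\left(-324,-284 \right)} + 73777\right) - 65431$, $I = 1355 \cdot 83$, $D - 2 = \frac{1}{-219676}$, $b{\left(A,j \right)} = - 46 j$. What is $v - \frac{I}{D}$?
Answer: $- \frac{15299356430}{439351} \approx -34823.0$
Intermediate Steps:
$D = \frac{439351}{219676}$ ($D = 2 + \frac{1}{-219676} = 2 - \frac{1}{219676} = \frac{439351}{219676} \approx 2.0$)
$I = 112465$
$v = 21410$ ($v = \left(\left(-46\right) \left(-284\right) + 73777\right) - 65431 = \left(13064 + 73777\right) - 65431 = 86841 - 65431 = 21410$)
$v - \frac{I}{D} = 21410 - \frac{112465}{\frac{439351}{219676}} = 21410 - 112465 \cdot \frac{219676}{439351} = 21410 - \frac{24705861340}{439351} = - \frac{15299356430}{439351}$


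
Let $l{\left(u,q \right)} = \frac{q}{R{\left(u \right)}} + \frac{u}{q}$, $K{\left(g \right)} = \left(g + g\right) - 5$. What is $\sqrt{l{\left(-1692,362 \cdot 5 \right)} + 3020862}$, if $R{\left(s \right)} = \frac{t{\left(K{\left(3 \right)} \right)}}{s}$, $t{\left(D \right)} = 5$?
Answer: $\frac{2 \sqrt{493126161330}}{905} \approx 1551.9$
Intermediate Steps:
$K{\left(g \right)} = -5 + 2 g$ ($K{\left(g \right)} = 2 g - 5 = -5 + 2 g$)
$R{\left(s \right)} = \frac{5}{s}$
$l{\left(u,q \right)} = \frac{u}{q} + \frac{q u}{5}$ ($l{\left(u,q \right)} = \frac{q}{5 \frac{1}{u}} + \frac{u}{q} = q \frac{u}{5} + \frac{u}{q} = \frac{q u}{5} + \frac{u}{q} = \frac{u}{q} + \frac{q u}{5}$)
$\sqrt{l{\left(-1692,362 \cdot 5 \right)} + 3020862} = \sqrt{\left(- \frac{1692}{362 \cdot 5} + \frac{1}{5} \cdot 362 \cdot 5 \left(-1692\right)\right) + 3020862} = \sqrt{\left(- \frac{1692}{1810} + \frac{1}{5} \cdot 1810 \left(-1692\right)\right) + 3020862} = \sqrt{\left(\left(-1692\right) \frac{1}{1810} - 612504\right) + 3020862} = \sqrt{\left(- \frac{846}{905} - 612504\right) + 3020862} = \sqrt{- \frac{554316966}{905} + 3020862} = \sqrt{\frac{2179563144}{905}} = \frac{2 \sqrt{493126161330}}{905}$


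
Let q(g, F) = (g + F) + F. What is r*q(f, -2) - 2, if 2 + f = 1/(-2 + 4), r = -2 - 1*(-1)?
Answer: 7/2 ≈ 3.5000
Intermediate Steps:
r = -1 (r = -2 + 1 = -1)
f = -3/2 (f = -2 + 1/(-2 + 4) = -2 + 1/2 = -2 + ½ = -3/2 ≈ -1.5000)
q(g, F) = g + 2*F (q(g, F) = (F + g) + F = g + 2*F)
r*q(f, -2) - 2 = -(-3/2 + 2*(-2)) - 2 = -(-3/2 - 4) - 2 = -1*(-11/2) - 2 = 11/2 - 2 = 7/2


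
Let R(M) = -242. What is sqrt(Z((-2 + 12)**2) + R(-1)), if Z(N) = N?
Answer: I*sqrt(142) ≈ 11.916*I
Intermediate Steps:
sqrt(Z((-2 + 12)**2) + R(-1)) = sqrt((-2 + 12)**2 - 242) = sqrt(10**2 - 242) = sqrt(100 - 242) = sqrt(-142) = I*sqrt(142)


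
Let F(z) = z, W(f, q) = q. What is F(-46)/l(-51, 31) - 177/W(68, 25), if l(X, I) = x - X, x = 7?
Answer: -5708/725 ≈ -7.8731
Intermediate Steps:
l(X, I) = 7 - X
F(-46)/l(-51, 31) - 177/W(68, 25) = -46/(7 - 1*(-51)) - 177/25 = -46/(7 + 51) - 177*1/25 = -46/58 - 177/25 = -46*1/58 - 177/25 = -23/29 - 177/25 = -5708/725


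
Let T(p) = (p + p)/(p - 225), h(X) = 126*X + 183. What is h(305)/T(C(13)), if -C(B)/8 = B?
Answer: 12703677/208 ≈ 61075.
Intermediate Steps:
C(B) = -8*B
h(X) = 183 + 126*X
T(p) = 2*p/(-225 + p) (T(p) = (2*p)/(-225 + p) = 2*p/(-225 + p))
h(305)/T(C(13)) = (183 + 126*305)/((2*(-8*13)/(-225 - 8*13))) = (183 + 38430)/((2*(-104)/(-225 - 104))) = 38613/((2*(-104)/(-329))) = 38613/((2*(-104)*(-1/329))) = 38613/(208/329) = 38613*(329/208) = 12703677/208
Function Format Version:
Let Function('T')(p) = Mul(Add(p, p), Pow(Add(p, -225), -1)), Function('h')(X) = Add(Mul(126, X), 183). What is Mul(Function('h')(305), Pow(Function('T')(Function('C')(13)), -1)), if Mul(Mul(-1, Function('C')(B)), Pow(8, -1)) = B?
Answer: Rational(12703677, 208) ≈ 61075.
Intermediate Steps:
Function('C')(B) = Mul(-8, B)
Function('h')(X) = Add(183, Mul(126, X))
Function('T')(p) = Mul(2, p, Pow(Add(-225, p), -1)) (Function('T')(p) = Mul(Mul(2, p), Pow(Add(-225, p), -1)) = Mul(2, p, Pow(Add(-225, p), -1)))
Mul(Function('h')(305), Pow(Function('T')(Function('C')(13)), -1)) = Mul(Add(183, Mul(126, 305)), Pow(Mul(2, Mul(-8, 13), Pow(Add(-225, Mul(-8, 13)), -1)), -1)) = Mul(Add(183, 38430), Pow(Mul(2, -104, Pow(Add(-225, -104), -1)), -1)) = Mul(38613, Pow(Mul(2, -104, Pow(-329, -1)), -1)) = Mul(38613, Pow(Mul(2, -104, Rational(-1, 329)), -1)) = Mul(38613, Pow(Rational(208, 329), -1)) = Mul(38613, Rational(329, 208)) = Rational(12703677, 208)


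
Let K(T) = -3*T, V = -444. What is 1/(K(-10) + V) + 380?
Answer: 157319/414 ≈ 380.00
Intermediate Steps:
1/(K(-10) + V) + 380 = 1/(-3*(-10) - 444) + 380 = 1/(30 - 444) + 380 = 1/(-414) + 380 = -1/414 + 380 = 157319/414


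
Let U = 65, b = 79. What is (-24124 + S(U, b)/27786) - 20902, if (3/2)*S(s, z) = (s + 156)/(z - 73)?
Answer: -11259831703/250074 ≈ -45026.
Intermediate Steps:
S(s, z) = 2*(156 + s)/(3*(-73 + z)) (S(s, z) = 2*((s + 156)/(z - 73))/3 = 2*((156 + s)/(-73 + z))/3 = 2*(156 + s)/(3*(-73 + z)))
(-24124 + S(U, b)/27786) - 20902 = (-24124 + (2*(156 + 65)/(3*(-73 + 79)))/27786) - 20902 = (-24124 + ((⅔)*221/6)*(1/27786)) - 20902 = (-24124 + ((⅔)*(⅙)*221)*(1/27786)) - 20902 = (-24124 + (221/9)*(1/27786)) - 20902 = (-24124 + 221/250074) - 20902 = -6032784955/250074 - 20902 = -11259831703/250074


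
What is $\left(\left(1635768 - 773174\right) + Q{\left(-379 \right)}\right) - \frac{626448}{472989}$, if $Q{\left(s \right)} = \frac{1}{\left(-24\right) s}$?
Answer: $\frac{1237046440316239}{1434102648} \approx 8.6259 \cdot 10^{5}$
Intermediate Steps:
$Q{\left(s \right)} = - \frac{1}{24 s}$
$\left(\left(1635768 - 773174\right) + Q{\left(-379 \right)}\right) - \frac{626448}{472989} = \left(\left(1635768 - 773174\right) - \frac{1}{24 \left(-379\right)}\right) - \frac{626448}{472989} = \left(\left(1635768 - 773174\right) - - \frac{1}{9096}\right) - \frac{208816}{157663} = \left(862594 + \frac{1}{9096}\right) - \frac{208816}{157663} = \frac{7846155025}{9096} - \frac{208816}{157663} = \frac{1237046440316239}{1434102648}$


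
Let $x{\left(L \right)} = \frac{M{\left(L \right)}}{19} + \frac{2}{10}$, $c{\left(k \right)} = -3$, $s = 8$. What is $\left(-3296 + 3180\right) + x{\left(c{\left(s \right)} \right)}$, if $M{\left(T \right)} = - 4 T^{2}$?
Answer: $- \frac{11181}{95} \approx -117.69$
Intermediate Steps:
$x{\left(L \right)} = \frac{1}{5} - \frac{4 L^{2}}{19}$ ($x{\left(L \right)} = \frac{\left(-4\right) L^{2}}{19} + \frac{2}{10} = - 4 L^{2} \cdot \frac{1}{19} + 2 \cdot \frac{1}{10} = - \frac{4 L^{2}}{19} + \frac{1}{5} = \frac{1}{5} - \frac{4 L^{2}}{19}$)
$\left(-3296 + 3180\right) + x{\left(c{\left(s \right)} \right)} = \left(-3296 + 3180\right) + \left(\frac{1}{5} - \frac{4 \left(-3\right)^{2}}{19}\right) = -116 + \left(\frac{1}{5} - \frac{36}{19}\right) = -116 - \frac{161}{95} = - \frac{11181}{95}$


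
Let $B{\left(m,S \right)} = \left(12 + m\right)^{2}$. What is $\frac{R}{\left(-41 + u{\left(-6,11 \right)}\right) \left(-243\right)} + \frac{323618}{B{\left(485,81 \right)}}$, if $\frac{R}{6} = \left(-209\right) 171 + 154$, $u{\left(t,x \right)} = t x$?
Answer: $- \frac{208096244}{30152493} \approx -6.9015$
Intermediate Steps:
$R = -213510$ ($R = 6 \left(\left(-209\right) 171 + 154\right) = 6 \left(-35739 + 154\right) = 6 \left(-35585\right) = -213510$)
$\frac{R}{\left(-41 + u{\left(-6,11 \right)}\right) \left(-243\right)} + \frac{323618}{B{\left(485,81 \right)}} = - \frac{213510}{\left(-41 - 66\right) \left(-243\right)} + \frac{323618}{\left(12 + 485\right)^{2}} = - \frac{213510}{\left(-41 - 66\right) \left(-243\right)} + \frac{323618}{497^{2}} = - \frac{213510}{\left(-107\right) \left(-243\right)} + \frac{323618}{247009} = - \frac{213510}{26001} + 323618 \cdot \frac{1}{247009} = \left(-213510\right) \frac{1}{26001} + \frac{4558}{3479} = - \frac{71170}{8667} + \frac{4558}{3479} = - \frac{208096244}{30152493}$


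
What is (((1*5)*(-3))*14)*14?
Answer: -2940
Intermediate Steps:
(((1*5)*(-3))*14)*14 = ((5*(-3))*14)*14 = -15*14*14 = -210*14 = -2940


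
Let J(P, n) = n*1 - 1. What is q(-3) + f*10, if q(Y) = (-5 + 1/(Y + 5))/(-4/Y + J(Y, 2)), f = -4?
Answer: -587/14 ≈ -41.929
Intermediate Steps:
J(P, n) = -1 + n (J(P, n) = n - 1 = -1 + n)
q(Y) = (-5 + 1/(5 + Y))/(1 - 4/Y) (q(Y) = (-5 + 1/(Y + 5))/(-4/Y + (-1 + 2)) = (-5 + 1/(5 + Y))/(-4/Y + 1) = (-5 + 1/(5 + Y))/(1 - 4/Y))
q(-3) + f*10 = -1*(-3)*(24 + 5*(-3))/(-20 - 3 + (-3)**2) - 4*10 = -1*(-3)*(24 - 15)/(-20 - 3 + 9) - 40 = -1*(-3)*9/(-14) - 40 = -1*(-3)*(-1/14)*9 - 40 = -27/14 - 40 = -587/14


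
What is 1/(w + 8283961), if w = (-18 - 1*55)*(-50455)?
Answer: 1/11967176 ≈ 8.3562e-8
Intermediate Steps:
w = 3683215 (w = (-18 - 55)*(-50455) = -73*(-50455) = 3683215)
1/(w + 8283961) = 1/(3683215 + 8283961) = 1/11967176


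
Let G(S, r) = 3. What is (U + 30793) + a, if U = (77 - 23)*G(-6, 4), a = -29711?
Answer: 1244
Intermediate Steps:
U = 162 (U = (77 - 23)*3 = 54*3 = 162)
(U + 30793) + a = (162 + 30793) - 29711 = 30955 - 29711 = 1244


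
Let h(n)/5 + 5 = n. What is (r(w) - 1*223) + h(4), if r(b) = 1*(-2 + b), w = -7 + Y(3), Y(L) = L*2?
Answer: -231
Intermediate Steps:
Y(L) = 2*L
h(n) = -25 + 5*n
w = -1 (w = -7 + 2*3 = -7 + 6 = -1)
r(b) = -2 + b
(r(w) - 1*223) + h(4) = ((-2 - 1) - 1*223) + (-25 + 5*4) = (-3 - 223) + (-25 + 20) = -226 - 5 = -231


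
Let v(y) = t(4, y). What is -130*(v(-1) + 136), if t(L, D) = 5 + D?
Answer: -18200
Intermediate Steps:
v(y) = 5 + y
-130*(v(-1) + 136) = -130*((5 - 1) + 136) = -130*(4 + 136) = -130*140 = -18200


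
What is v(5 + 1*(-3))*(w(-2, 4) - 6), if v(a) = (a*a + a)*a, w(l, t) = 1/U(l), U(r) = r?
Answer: -78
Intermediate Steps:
w(l, t) = 1/l
v(a) = a*(a + a²) (v(a) = (a² + a)*a = (a + a²)*a = a*(a + a²))
v(5 + 1*(-3))*(w(-2, 4) - 6) = ((5 + 1*(-3))²*(1 + (5 + 1*(-3))))*(1/(-2) - 6) = ((5 - 3)²*(1 + (5 - 3)))*(-½ - 6) = (2²*(1 + 2))*(-13/2) = (4*3)*(-13/2) = 12*(-13/2) = -78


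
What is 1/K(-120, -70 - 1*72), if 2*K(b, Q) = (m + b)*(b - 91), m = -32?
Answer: 1/16036 ≈ 6.2360e-5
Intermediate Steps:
K(b, Q) = (-91 + b)*(-32 + b)/2 (K(b, Q) = ((-32 + b)*(b - 91))/2 = ((-32 + b)*(-91 + b))/2 = ((-91 + b)*(-32 + b))/2 = (-91 + b)*(-32 + b)/2)
1/K(-120, -70 - 1*72) = 1/(1456 + (½)*(-120)² - 123/2*(-120)) = 1/(1456 + (½)*14400 + 7380) = 1/(1456 + 7200 + 7380) = 1/16036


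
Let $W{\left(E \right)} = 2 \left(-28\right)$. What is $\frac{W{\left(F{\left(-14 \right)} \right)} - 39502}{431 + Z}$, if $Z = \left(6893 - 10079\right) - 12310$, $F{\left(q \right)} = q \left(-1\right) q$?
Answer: $\frac{39558}{15065} \approx 2.6258$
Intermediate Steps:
$F{\left(q \right)} = - q^{2}$ ($F{\left(q \right)} = - q q = - q^{2}$)
$Z = -15496$ ($Z = -3186 - 12310 = -15496$)
$W{\left(E \right)} = -56$
$\frac{W{\left(F{\left(-14 \right)} \right)} - 39502}{431 + Z} = \frac{-56 - 39502}{431 - 15496} = - \frac{39558}{-15065} = \left(-39558\right) \left(- \frac{1}{15065}\right) = \frac{39558}{15065}$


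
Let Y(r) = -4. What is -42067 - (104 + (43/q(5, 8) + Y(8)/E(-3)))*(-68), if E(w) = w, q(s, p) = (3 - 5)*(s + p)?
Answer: -1365655/39 ≈ -35017.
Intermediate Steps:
q(s, p) = -2*p - 2*s (q(s, p) = -2*(p + s) = -2*p - 2*s)
-42067 - (104 + (43/q(5, 8) + Y(8)/E(-3)))*(-68) = -42067 - (104 + (43/(-2*8 - 2*5) - 4/(-3)))*(-68) = -42067 - (104 + (43/(-16 - 10) - 4*(-1/3)))*(-68) = -42067 - (104 + (43/(-26) + 4/3))*(-68) = -42067 - (104 + (43*(-1/26) + 4/3))*(-68) = -42067 - (104 + (-43/26 + 4/3))*(-68) = -42067 - (104 - 25/78)*(-68) = -42067 - 8087*(-68)/78 = -42067 - 1*(-274958/39) = -42067 + 274958/39 = -1365655/39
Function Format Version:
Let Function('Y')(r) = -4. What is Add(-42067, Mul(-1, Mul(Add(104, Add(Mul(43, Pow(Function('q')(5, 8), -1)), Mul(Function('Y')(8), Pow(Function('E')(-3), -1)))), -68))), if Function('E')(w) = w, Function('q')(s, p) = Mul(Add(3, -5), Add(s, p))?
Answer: Rational(-1365655, 39) ≈ -35017.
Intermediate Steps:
Function('q')(s, p) = Add(Mul(-2, p), Mul(-2, s)) (Function('q')(s, p) = Mul(-2, Add(p, s)) = Add(Mul(-2, p), Mul(-2, s)))
Add(-42067, Mul(-1, Mul(Add(104, Add(Mul(43, Pow(Function('q')(5, 8), -1)), Mul(Function('Y')(8), Pow(Function('E')(-3), -1)))), -68))) = Add(-42067, Mul(-1, Mul(Add(104, Add(Mul(43, Pow(Add(Mul(-2, 8), Mul(-2, 5)), -1)), Mul(-4, Pow(-3, -1)))), -68))) = Add(-42067, Mul(-1, Mul(Add(104, Add(Mul(43, Pow(Add(-16, -10), -1)), Mul(-4, Rational(-1, 3)))), -68))) = Add(-42067, Mul(-1, Mul(Add(104, Add(Mul(43, Pow(-26, -1)), Rational(4, 3))), -68))) = Add(-42067, Mul(-1, Mul(Add(104, Add(Mul(43, Rational(-1, 26)), Rational(4, 3))), -68))) = Add(-42067, Mul(-1, Mul(Add(104, Add(Rational(-43, 26), Rational(4, 3))), -68))) = Add(-42067, Mul(-1, Mul(Add(104, Rational(-25, 78)), -68))) = Add(-42067, Mul(-1, Mul(Rational(8087, 78), -68))) = Add(-42067, Mul(-1, Rational(-274958, 39))) = Add(-42067, Rational(274958, 39)) = Rational(-1365655, 39)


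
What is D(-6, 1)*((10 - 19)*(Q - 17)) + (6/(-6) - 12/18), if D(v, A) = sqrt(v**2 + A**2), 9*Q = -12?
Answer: -5/3 + 165*sqrt(37) ≈ 1002.0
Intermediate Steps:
Q = -4/3 (Q = (1/9)*(-12) = -4/3 ≈ -1.3333)
D(v, A) = sqrt(A**2 + v**2)
D(-6, 1)*((10 - 19)*(Q - 17)) + (6/(-6) - 12/18) = sqrt(1**2 + (-6)**2)*((10 - 19)*(-4/3 - 17)) + (6/(-6) - 12/18) = sqrt(1 + 36)*(-9*(-55/3)) + (6*(-1/6) - 12*1/18) = sqrt(37)*165 + (-1 - 2/3) = 165*sqrt(37) - 5/3 = -5/3 + 165*sqrt(37)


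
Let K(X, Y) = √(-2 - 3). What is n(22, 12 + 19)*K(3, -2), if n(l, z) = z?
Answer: 31*I*√5 ≈ 69.318*I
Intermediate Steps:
K(X, Y) = I*√5 (K(X, Y) = √(-5) = I*√5)
n(22, 12 + 19)*K(3, -2) = (12 + 19)*(I*√5) = 31*(I*√5) = 31*I*√5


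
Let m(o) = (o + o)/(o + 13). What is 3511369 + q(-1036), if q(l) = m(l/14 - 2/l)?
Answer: 110948802955/31597 ≈ 3.5114e+6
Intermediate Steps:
m(o) = 2*o/(13 + o) (m(o) = (2*o)/(13 + o) = 2*o/(13 + o))
q(l) = 2*(-2/l + l/14)/(13 - 2/l + l/14) (q(l) = 2*(l/14 - 2/l)/(13 + (l/14 - 2/l)) = 2*(-2/l + l/14)/(13 + (-2/l + l/14)) = 2*(-2/l + l/14)/(13 - 2/l + l/14))
3511369 + q(-1036) = 3511369 + 2*(-28 + (-1036)²)/(-28 + (-1036)² + 182*(-1036)) = 3511369 + 2*(-28 + 1073296)/(-28 + 1073296 - 188552) = 3511369 + 2*1073268/884716 = 3511369 + 2*(1/884716)*1073268 = 3511369 + 76662/31597 = 110948802955/31597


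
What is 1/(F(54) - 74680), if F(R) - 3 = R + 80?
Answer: -1/74543 ≈ -1.3415e-5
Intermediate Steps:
F(R) = 83 + R (F(R) = 3 + (R + 80) = 3 + (80 + R) = 83 + R)
1/(F(54) - 74680) = 1/((83 + 54) - 74680) = 1/(137 - 74680) = 1/(-74543) = -1/74543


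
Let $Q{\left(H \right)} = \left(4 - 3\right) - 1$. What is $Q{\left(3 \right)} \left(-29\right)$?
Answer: $0$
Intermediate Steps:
$Q{\left(H \right)} = 0$ ($Q{\left(H \right)} = 1 - 1 = 0$)
$Q{\left(3 \right)} \left(-29\right) = 0 \left(-29\right) = 0$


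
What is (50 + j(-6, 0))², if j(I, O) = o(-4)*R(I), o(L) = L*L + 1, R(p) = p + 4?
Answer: 256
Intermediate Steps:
R(p) = 4 + p
o(L) = 1 + L² (o(L) = L² + 1 = 1 + L²)
j(I, O) = 68 + 17*I (j(I, O) = (1 + (-4)²)*(4 + I) = (1 + 16)*(4 + I) = 17*(4 + I) = 68 + 17*I)
(50 + j(-6, 0))² = (50 + (68 + 17*(-6)))² = (50 + (68 - 102))² = (50 - 34)² = 16² = 256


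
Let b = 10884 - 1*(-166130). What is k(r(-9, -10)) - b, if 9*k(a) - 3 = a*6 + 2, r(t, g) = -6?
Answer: -1593157/9 ≈ -1.7702e+5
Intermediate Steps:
k(a) = 5/9 + 2*a/3 (k(a) = ⅓ + (a*6 + 2)/9 = ⅓ + (6*a + 2)/9 = ⅓ + (2 + 6*a)/9 = ⅓ + (2/9 + 2*a/3) = 5/9 + 2*a/3)
b = 177014 (b = 10884 + 166130 = 177014)
k(r(-9, -10)) - b = (5/9 + (⅔)*(-6)) - 1*177014 = (5/9 - 4) - 177014 = -31/9 - 177014 = -1593157/9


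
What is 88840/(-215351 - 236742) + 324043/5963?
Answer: 145967819079/2695830559 ≈ 54.146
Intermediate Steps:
88840/(-215351 - 236742) + 324043/5963 = 88840/(-452093) + 324043*(1/5963) = 88840*(-1/452093) + 324043/5963 = -88840/452093 + 324043/5963 = 145967819079/2695830559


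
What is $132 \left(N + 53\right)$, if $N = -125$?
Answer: $-9504$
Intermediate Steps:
$132 \left(N + 53\right) = 132 \left(-125 + 53\right) = 132 \left(-72\right) = -9504$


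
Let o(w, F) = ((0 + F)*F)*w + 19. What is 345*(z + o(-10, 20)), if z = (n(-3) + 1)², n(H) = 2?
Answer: -1370340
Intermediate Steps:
o(w, F) = 19 + w*F² (o(w, F) = (F*F)*w + 19 = F²*w + 19 = w*F² + 19 = 19 + w*F²)
z = 9 (z = (2 + 1)² = 3² = 9)
345*(z + o(-10, 20)) = 345*(9 + (19 - 10*20²)) = 345*(9 + (19 - 10*400)) = 345*(9 + (19 - 4000)) = 345*(9 - 3981) = 345*(-3972) = -1370340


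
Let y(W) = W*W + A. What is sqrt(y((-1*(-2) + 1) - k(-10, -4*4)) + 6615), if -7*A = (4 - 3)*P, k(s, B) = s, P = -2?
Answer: sqrt(332430)/7 ≈ 82.367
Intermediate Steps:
A = 2/7 (A = -(4 - 3)*(-2)/7 = -(-2)/7 = -1/7*(-2) = 2/7 ≈ 0.28571)
y(W) = 2/7 + W**2 (y(W) = W*W + 2/7 = W**2 + 2/7 = 2/7 + W**2)
sqrt(y((-1*(-2) + 1) - k(-10, -4*4)) + 6615) = sqrt((2/7 + ((-1*(-2) + 1) - 1*(-10))**2) + 6615) = sqrt((2/7 + ((2 + 1) + 10)**2) + 6615) = sqrt((2/7 + (3 + 10)**2) + 6615) = sqrt((2/7 + 13**2) + 6615) = sqrt((2/7 + 169) + 6615) = sqrt(1185/7 + 6615) = sqrt(47490/7) = sqrt(332430)/7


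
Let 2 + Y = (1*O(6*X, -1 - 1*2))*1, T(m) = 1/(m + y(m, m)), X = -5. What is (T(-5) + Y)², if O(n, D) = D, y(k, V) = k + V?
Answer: 5776/225 ≈ 25.671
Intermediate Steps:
y(k, V) = V + k
T(m) = 1/(3*m) (T(m) = 1/(m + (m + m)) = 1/(m + 2*m) = 1/(3*m))
Y = -5 (Y = -2 + (1*(-1 - 1*2))*1 = -2 + (1*(-1 - 2))*1 = -2 + (1*(-3))*1 = -2 - 3*1 = -2 - 3 = -5)
(T(-5) + Y)² = ((⅓)/(-5) - 5)² = ((⅓)*(-⅕) - 5)² = (-1/15 - 5)² = (-76/15)² = 5776/225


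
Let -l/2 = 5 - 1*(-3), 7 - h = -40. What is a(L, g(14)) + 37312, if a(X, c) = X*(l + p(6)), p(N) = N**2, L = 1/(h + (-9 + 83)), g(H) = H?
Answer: 4514772/121 ≈ 37312.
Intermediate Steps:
h = 47 (h = 7 - 1*(-40) = 7 + 40 = 47)
L = 1/121 (L = 1/(47 + (-9 + 83)) = 1/(47 + 74) = 1/121 ≈ 0.0082645)
l = -16 (l = -2*(5 - 1*(-3)) = -2*(5 + 3) = -2*8 = -16)
a(X, c) = 20*X (a(X, c) = X*(-16 + 6**2) = X*(-16 + 36) = X*20 = 20*X)
a(L, g(14)) + 37312 = 20*(1/121) + 37312 = 20/121 + 37312 = 4514772/121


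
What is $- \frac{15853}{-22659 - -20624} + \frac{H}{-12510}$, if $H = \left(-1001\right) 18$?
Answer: $\frac{2610974}{282865} \approx 9.2305$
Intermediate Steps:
$H = -18018$
$- \frac{15853}{-22659 - -20624} + \frac{H}{-12510} = - \frac{15853}{-22659 - -20624} - \frac{18018}{-12510} = - \frac{15853}{-22659 + 20624} - - \frac{1001}{695} = - \frac{15853}{-2035} + \frac{1001}{695} = \left(-15853\right) \left(- \frac{1}{2035}\right) + \frac{1001}{695} = \frac{15853}{2035} + \frac{1001}{695} = \frac{2610974}{282865}$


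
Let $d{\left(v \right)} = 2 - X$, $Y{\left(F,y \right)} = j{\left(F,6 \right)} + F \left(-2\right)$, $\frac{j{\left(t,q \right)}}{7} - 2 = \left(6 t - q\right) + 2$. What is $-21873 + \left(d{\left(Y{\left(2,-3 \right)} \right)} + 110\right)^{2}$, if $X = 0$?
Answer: $-9329$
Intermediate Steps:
$j{\left(t,q \right)} = 28 - 7 q + 42 t$ ($j{\left(t,q \right)} = 14 + 7 \left(\left(6 t - q\right) + 2\right) = 14 + 7 \left(\left(- q + 6 t\right) + 2\right) = 14 + 7 \left(2 - q + 6 t\right) = 14 + \left(14 - 7 q + 42 t\right) = 28 - 7 q + 42 t$)
$Y{\left(F,y \right)} = -14 + 40 F$ ($Y{\left(F,y \right)} = \left(28 - 42 + 42 F\right) + F \left(-2\right) = \left(28 - 42 + 42 F\right) - 2 F = \left(-14 + 42 F\right) - 2 F = -14 + 40 F$)
$d{\left(v \right)} = 2$ ($d{\left(v \right)} = 2 - 0 = 2 + 0 = 2$)
$-21873 + \left(d{\left(Y{\left(2,-3 \right)} \right)} + 110\right)^{2} = -21873 + \left(2 + 110\right)^{2} = -21873 + 112^{2} = -21873 + 12544 = -9329$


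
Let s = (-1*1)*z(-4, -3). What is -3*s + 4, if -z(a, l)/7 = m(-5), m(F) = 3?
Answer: -59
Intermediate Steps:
z(a, l) = -21 (z(a, l) = -7*3 = -21)
s = 21 (s = -1*1*(-21) = -1*(-21) = 21)
-3*s + 4 = -3*21 + 4 = -63 + 4 = -59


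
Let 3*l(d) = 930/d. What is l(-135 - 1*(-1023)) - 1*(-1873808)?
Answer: 831970907/444 ≈ 1.8738e+6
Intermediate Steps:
l(d) = 310/d (l(d) = (930/d)/3 = 310/d)
l(-135 - 1*(-1023)) - 1*(-1873808) = 310/(-135 - 1*(-1023)) - 1*(-1873808) = 310/(-135 + 1023) + 1873808 = 310/888 + 1873808 = 310*(1/888) + 1873808 = 155/444 + 1873808 = 831970907/444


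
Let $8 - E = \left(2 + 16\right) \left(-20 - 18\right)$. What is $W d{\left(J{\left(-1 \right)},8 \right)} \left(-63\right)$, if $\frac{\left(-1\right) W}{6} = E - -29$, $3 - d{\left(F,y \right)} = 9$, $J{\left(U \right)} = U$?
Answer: $-1635228$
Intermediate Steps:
$E = 692$ ($E = 8 - \left(2 + 16\right) \left(-20 - 18\right) = 8 - 18 \left(-38\right) = 8 - -684 = 8 + 684 = 692$)
$d{\left(F,y \right)} = -6$ ($d{\left(F,y \right)} = 3 - 9 = -6$)
$W = -4326$ ($W = - 6 \left(692 - -29\right) = - 6 \left(692 + 29\right) = \left(-6\right) 721 = -4326$)
$W d{\left(J{\left(-1 \right)},8 \right)} \left(-63\right) = \left(-4326\right) \left(-6\right) \left(-63\right) = 25956 \left(-63\right) = -1635228$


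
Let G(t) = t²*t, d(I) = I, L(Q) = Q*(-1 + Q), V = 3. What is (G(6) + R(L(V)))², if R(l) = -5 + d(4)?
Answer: 46225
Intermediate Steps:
R(l) = -1 (R(l) = -5 + 4 = -1)
G(t) = t³
(G(6) + R(L(V)))² = (6³ - 1)² = (216 - 1)² = 215² = 46225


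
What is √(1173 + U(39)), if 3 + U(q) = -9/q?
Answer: √197691/13 ≈ 34.202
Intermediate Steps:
U(q) = -3 - 9/q
√(1173 + U(39)) = √(1173 + (-3 - 9/39)) = √(1173 + (-3 - 9*1/39)) = √(1173 + (-3 - 3/13)) = √(1173 - 42/13) = √(15207/13) = √197691/13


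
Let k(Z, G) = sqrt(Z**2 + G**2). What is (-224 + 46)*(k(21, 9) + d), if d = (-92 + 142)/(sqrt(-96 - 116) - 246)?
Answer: 273675/7591 - 534*sqrt(58) + 2225*I*sqrt(53)/7591 ≈ -4030.8 + 2.1339*I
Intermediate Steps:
k(Z, G) = sqrt(G**2 + Z**2)
d = 50/(-246 + 2*I*sqrt(53)) (d = 50/(sqrt(-212) - 246) = 50/(2*I*sqrt(53) - 246) = 50/(-246 + 2*I*sqrt(53)) ≈ -0.20254 - 0.011988*I)
(-224 + 46)*(k(21, 9) + d) = (-224 + 46)*(sqrt(9**2 + 21**2) + (-3075/15182 - 25*I*sqrt(53)/15182)) = -178*(sqrt(81 + 441) + (-3075/15182 - 25*I*sqrt(53)/15182)) = -178*(sqrt(522) + (-3075/15182 - 25*I*sqrt(53)/15182)) = -178*(3*sqrt(58) + (-3075/15182 - 25*I*sqrt(53)/15182)) = -178*(-3075/15182 + 3*sqrt(58) - 25*I*sqrt(53)/15182) = 273675/7591 - 534*sqrt(58) + 2225*I*sqrt(53)/7591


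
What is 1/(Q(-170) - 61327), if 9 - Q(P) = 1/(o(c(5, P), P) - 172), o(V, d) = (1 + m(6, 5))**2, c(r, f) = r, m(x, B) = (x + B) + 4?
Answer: -84/5150713 ≈ -1.6308e-5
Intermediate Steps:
m(x, B) = 4 + B + x (m(x, B) = (B + x) + 4 = 4 + B + x)
o(V, d) = 256 (o(V, d) = (1 + (4 + 5 + 6))**2 = (1 + 15)**2 = 16**2 = 256)
Q(P) = 755/84 (Q(P) = 9 - 1/(256 - 172) = 9 - 1/84 = 755/84)
1/(Q(-170) - 61327) = 1/(755/84 - 61327) = 1/(-5150713/84) = -84/5150713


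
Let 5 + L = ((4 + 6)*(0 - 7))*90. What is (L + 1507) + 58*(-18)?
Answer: -5842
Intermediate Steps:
L = -6305 (L = -5 + ((4 + 6)*(0 - 7))*90 = -5 + (10*(-7))*90 = -5 - 70*90 = -5 - 6300 = -6305)
(L + 1507) + 58*(-18) = (-6305 + 1507) + 58*(-18) = -4798 - 1044 = -5842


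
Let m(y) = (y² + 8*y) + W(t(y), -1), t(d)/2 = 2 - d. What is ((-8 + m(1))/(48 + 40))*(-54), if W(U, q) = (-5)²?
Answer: -351/22 ≈ -15.955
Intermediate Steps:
t(d) = 4 - 2*d (t(d) = 2*(2 - d) = 4 - 2*d)
W(U, q) = 25
m(y) = 25 + y² + 8*y (m(y) = (y² + 8*y) + 25 = 25 + y² + 8*y)
((-8 + m(1))/(48 + 40))*(-54) = ((-8 + (25 + 1² + 8*1))/(48 + 40))*(-54) = ((-8 + (25 + 1 + 8))/88)*(-54) = ((-8 + 34)*(1/88))*(-54) = (26*(1/88))*(-54) = (13/44)*(-54) = -351/22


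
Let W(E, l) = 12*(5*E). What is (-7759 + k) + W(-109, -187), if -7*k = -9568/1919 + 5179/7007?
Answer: -1345836713794/94125031 ≈ -14298.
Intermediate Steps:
W(E, l) = 60*E
k = 57104475/94125031 (k = -(-9568/1919 + 5179/7007)/7 = -⅐*(-57104475/13446433) = 57104475/94125031 ≈ 0.60669)
(-7759 + k) + W(-109, -187) = (-7759 + 57104475/94125031) + 60*(-109) = -730259011054/94125031 - 6540 = -1345836713794/94125031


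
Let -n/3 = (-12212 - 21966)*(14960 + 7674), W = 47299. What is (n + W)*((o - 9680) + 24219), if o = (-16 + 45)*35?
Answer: 36097752052670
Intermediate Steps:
o = 1015 (o = 29*35 = 1015)
n = 2320754556 (n = -3*(-12212 - 21966)*(14960 + 7674) = -(-102534)*22634 = -3*(-773584852) = 2320754556)
(n + W)*((o - 9680) + 24219) = (2320754556 + 47299)*((1015 - 9680) + 24219) = 2320801855*(-8665 + 24219) = 2320801855*15554 = 36097752052670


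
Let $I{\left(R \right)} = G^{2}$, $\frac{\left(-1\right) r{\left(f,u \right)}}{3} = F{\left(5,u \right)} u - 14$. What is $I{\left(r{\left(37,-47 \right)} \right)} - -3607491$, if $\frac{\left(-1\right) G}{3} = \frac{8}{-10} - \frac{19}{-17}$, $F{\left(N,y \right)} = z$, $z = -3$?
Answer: $\frac{26064129036}{7225} \approx 3.6075 \cdot 10^{6}$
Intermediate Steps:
$F{\left(N,y \right)} = -3$
$r{\left(f,u \right)} = 42 + 9 u$ ($r{\left(f,u \right)} = - 3 \left(- 3 u - 14\right) = - 3 \left(-14 - 3 u\right) = 42 + 9 u$)
$G = - \frac{81}{85}$ ($G = - 3 \left(\frac{8}{-10} - \frac{19}{-17}\right) = - 3 \left(8 \left(- \frac{1}{10}\right) - - \frac{19}{17}\right) = - 3 \left(- \frac{4}{5} + \frac{19}{17}\right) = \left(-3\right) \frac{27}{85} = - \frac{81}{85} \approx -0.95294$)
$I{\left(R \right)} = \frac{6561}{7225}$ ($I{\left(R \right)} = \left(- \frac{81}{85}\right)^{2} = \frac{6561}{7225}$)
$I{\left(r{\left(37,-47 \right)} \right)} - -3607491 = \frac{6561}{7225} - -3607491 = \frac{6561}{7225} + 3607491 = \frac{26064129036}{7225}$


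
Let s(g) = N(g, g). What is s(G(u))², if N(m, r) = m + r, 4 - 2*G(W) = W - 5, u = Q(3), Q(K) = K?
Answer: 36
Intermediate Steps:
u = 3
G(W) = 9/2 - W/2 (G(W) = 2 - (W - 5)/2 = 2 - (-5 + W)/2 = 2 + (5/2 - W/2) = 9/2 - W/2)
s(g) = 2*g (s(g) = g + g = 2*g)
s(G(u))² = (2*(9/2 - ½*3))² = (2*(9/2 - 3/2))² = (2*3)² = 6² = 36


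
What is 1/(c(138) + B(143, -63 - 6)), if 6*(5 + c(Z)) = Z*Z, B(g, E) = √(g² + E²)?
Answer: 3169/10017351 - √25210/10017351 ≈ 0.00030050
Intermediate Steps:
B(g, E) = √(E² + g²)
c(Z) = -5 + Z²/6 (c(Z) = -5 + (Z*Z)/6 = -5 + Z²/6)
1/(c(138) + B(143, -63 - 6)) = 1/((-5 + (⅙)*138²) + √((-63 - 6)² + 143²)) = 1/((-5 + (⅙)*19044) + √((-69)² + 20449)) = 1/((-5 + 3174) + √(4761 + 20449)) = 1/(3169 + √25210)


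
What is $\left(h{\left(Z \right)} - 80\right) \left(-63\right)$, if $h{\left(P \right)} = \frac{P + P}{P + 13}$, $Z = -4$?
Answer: $5096$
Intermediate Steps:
$h{\left(P \right)} = \frac{2 P}{13 + P}$
$\left(h{\left(Z \right)} - 80\right) \left(-63\right) = \left(2 \left(-4\right) \frac{1}{13 - 4} - 80\right) \left(-63\right) = \left(2 \left(-4\right) \frac{1}{9} - 80\right) \left(-63\right) = \left(- \frac{8}{9} - 80\right) \left(-63\right) = \left(- \frac{728}{9}\right) \left(-63\right) = 5096$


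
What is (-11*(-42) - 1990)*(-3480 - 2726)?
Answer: 9482768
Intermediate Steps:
(-11*(-42) - 1990)*(-3480 - 2726) = (462 - 1990)*(-6206) = -1528*(-6206) = 9482768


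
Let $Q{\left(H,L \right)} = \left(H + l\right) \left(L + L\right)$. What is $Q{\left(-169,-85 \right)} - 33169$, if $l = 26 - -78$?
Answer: $-22119$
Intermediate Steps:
$l = 104$ ($l = 26 + 78 = 104$)
$Q{\left(H,L \right)} = 2 L \left(104 + H\right)$ ($Q{\left(H,L \right)} = \left(H + 104\right) \left(L + L\right) = \left(104 + H\right) 2 L = 2 L \left(104 + H\right)$)
$Q{\left(-169,-85 \right)} - 33169 = 2 \left(-85\right) \left(104 - 169\right) - 33169 = 2 \left(-85\right) \left(-65\right) - 33169 = 11050 - 33169 = -22119$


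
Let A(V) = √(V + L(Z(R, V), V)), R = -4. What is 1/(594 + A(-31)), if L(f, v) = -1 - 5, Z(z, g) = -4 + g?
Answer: 594/352873 - I*√37/352873 ≈ 0.0016833 - 1.7238e-5*I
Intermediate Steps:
L(f, v) = -6
A(V) = √(-6 + V) (A(V) = √(V - 6) = √(-6 + V))
1/(594 + A(-31)) = 1/(594 + √(-6 - 31)) = 1/(594 + √(-37)) = 1/(594 + I*√37)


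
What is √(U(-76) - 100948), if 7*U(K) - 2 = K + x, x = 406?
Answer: 16*I*√19313/7 ≈ 317.65*I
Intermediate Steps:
U(K) = 408/7 + K/7 (U(K) = 2/7 + (K + 406)/7 = 2/7 + (406 + K)/7 = 2/7 + (58 + K/7) = 408/7 + K/7)
√(U(-76) - 100948) = √((408/7 + (⅐)*(-76)) - 100948) = √((408/7 - 76/7) - 100948) = √(332/7 - 100948) = √(-706304/7) = 16*I*√19313/7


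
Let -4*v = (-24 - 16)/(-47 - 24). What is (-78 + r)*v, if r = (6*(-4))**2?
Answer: -4980/71 ≈ -70.141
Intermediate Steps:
v = -10/71 (v = -(-24 - 16)/(4*(-47 - 24)) = -(-10)/(-71) = -(-10)*(-1)/71 = -1/4*40/71 = -10/71 ≈ -0.14085)
r = 576 (r = (-24)**2 = 576)
(-78 + r)*v = (-78 + 576)*(-10/71) = 498*(-10/71) = -4980/71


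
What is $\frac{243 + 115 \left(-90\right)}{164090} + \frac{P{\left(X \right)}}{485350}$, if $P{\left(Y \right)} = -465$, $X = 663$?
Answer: $- \frac{49817343}{796410815} \approx -0.062552$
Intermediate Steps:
$\frac{243 + 115 \left(-90\right)}{164090} + \frac{P{\left(X \right)}}{485350} = \frac{243 + 115 \left(-90\right)}{164090} - \frac{465}{485350} = \left(243 - 10350\right) \frac{1}{164090} - \frac{93}{97070} = \left(-10107\right) \frac{1}{164090} - \frac{93}{97070} = - \frac{10107}{164090} - \frac{93}{97070} = - \frac{49817343}{796410815}$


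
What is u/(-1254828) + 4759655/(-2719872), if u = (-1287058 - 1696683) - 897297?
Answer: 381948185233/284414295168 ≈ 1.3429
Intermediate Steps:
u = -3881038 (u = -2983741 - 897297 = -3881038)
u/(-1254828) + 4759655/(-2719872) = -3881038/(-1254828) + 4759655/(-2719872) = -3881038*(-1/1254828) + 4759655*(-1/2719872) = 1940519/627414 - 4759655/2719872 = 381948185233/284414295168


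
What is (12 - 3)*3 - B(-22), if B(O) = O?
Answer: 49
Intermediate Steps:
(12 - 3)*3 - B(-22) = (12 - 3)*3 - 1*(-22) = 9*3 + 22 = 27 + 22 = 49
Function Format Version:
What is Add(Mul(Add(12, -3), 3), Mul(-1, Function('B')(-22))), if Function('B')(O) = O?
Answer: 49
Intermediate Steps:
Add(Mul(Add(12, -3), 3), Mul(-1, Function('B')(-22))) = Add(Mul(Add(12, -3), 3), Mul(-1, -22)) = Add(Mul(9, 3), 22) = Add(27, 22) = 49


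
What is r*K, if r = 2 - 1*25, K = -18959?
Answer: 436057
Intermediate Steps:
r = -23 (r = 2 - 25 = -23)
r*K = -23*(-18959) = 436057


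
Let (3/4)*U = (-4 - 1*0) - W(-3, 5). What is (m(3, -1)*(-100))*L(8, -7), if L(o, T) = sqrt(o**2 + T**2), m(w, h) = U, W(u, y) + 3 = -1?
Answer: 0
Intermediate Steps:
W(u, y) = -4 (W(u, y) = -3 - 1 = -4)
U = 0 (U = 4*((-4 - 1*0) - 1*(-4))/3 = 4*((-4 + 0) + 4)/3 = 4*(-4 + 4)/3 = (4/3)*0 = 0)
m(w, h) = 0
L(o, T) = sqrt(T**2 + o**2)
(m(3, -1)*(-100))*L(8, -7) = (0*(-100))*sqrt((-7)**2 + 8**2) = 0*sqrt(49 + 64) = 0*sqrt(113) = 0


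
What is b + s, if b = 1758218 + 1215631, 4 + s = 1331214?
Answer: 4305059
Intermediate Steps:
s = 1331210 (s = -4 + 1331214 = 1331210)
b = 2973849
b + s = 2973849 + 1331210 = 4305059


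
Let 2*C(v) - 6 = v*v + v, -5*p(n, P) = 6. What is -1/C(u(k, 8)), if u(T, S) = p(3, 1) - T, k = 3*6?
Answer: -25/4443 ≈ -0.0056268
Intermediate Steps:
k = 18
p(n, P) = -6/5 (p(n, P) = -⅕*6 = -6/5)
u(T, S) = -6/5 - T
C(v) = 3 + v/2 + v²/2 (C(v) = 3 + (v*v + v)/2 = 3 + (v² + v)/2 = 3 + (v + v²)/2 = 3 + (v/2 + v²/2) = 3 + v/2 + v²/2)
-1/C(u(k, 8)) = -1/(3 + (-6/5 - 1*18)/2 + (-6/5 - 1*18)²/2) = -1/(3 + (-6/5 - 18)/2 + (-6/5 - 18)²/2) = -1/(3 + (½)*(-96/5) + (-96/5)²/2) = -1/(3 - 48/5 + (½)*(9216/25)) = -1/(3 - 48/5 + 4608/25) = -1/4443/25 = -1*25/4443 = -25/4443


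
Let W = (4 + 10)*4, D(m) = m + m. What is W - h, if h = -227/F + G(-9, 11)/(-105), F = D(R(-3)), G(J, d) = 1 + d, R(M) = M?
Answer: 3839/210 ≈ 18.281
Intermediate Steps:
D(m) = 2*m
F = -6 (F = 2*(-3) = -6)
W = 56 (W = 14*4 = 56)
h = 7921/210 (h = -227/(-6) + (1 + 11)/(-105) = -227*(-⅙) + 12*(-1/105) = 227/6 - 4/35 = 7921/210 ≈ 37.719)
W - h = 56 - 1*7921/210 = 56 - 7921/210 = 3839/210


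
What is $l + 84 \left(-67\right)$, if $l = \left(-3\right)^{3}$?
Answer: $-5655$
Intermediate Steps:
$l = -27$
$l + 84 \left(-67\right) = -27 + 84 \left(-67\right) = -27 - 5628 = -5655$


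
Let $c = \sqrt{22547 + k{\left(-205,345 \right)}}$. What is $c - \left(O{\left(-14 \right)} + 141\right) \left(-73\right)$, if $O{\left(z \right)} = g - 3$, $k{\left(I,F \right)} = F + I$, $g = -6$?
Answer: $9636 + 7 \sqrt{463} \approx 9786.6$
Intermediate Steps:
$O{\left(z \right)} = -9$ ($O{\left(z \right)} = -6 - 3 = -9$)
$c = 7 \sqrt{463}$ ($c = \sqrt{22547 + \left(345 - 205\right)} = \sqrt{22547 + 140} = \sqrt{22687} = 7 \sqrt{463} \approx 150.62$)
$c - \left(O{\left(-14 \right)} + 141\right) \left(-73\right) = 7 \sqrt{463} - \left(-9 + 141\right) \left(-73\right) = 7 \sqrt{463} - 132 \left(-73\right) = 7 \sqrt{463} - -9636 = 7 \sqrt{463} + 9636 = 9636 + 7 \sqrt{463}$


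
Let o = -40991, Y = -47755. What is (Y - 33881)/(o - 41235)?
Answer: 40818/41113 ≈ 0.99282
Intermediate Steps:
(Y - 33881)/(o - 41235) = (-47755 - 33881)/(-40991 - 41235) = -81636/(-82226) = -81636*(-1/82226) = 40818/41113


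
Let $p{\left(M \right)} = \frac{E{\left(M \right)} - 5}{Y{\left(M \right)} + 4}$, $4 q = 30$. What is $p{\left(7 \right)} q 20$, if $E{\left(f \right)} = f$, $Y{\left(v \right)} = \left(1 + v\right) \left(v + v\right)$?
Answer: $\frac{75}{29} \approx 2.5862$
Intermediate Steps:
$Y{\left(v \right)} = 2 v \left(1 + v\right)$ ($Y{\left(v \right)} = \left(1 + v\right) 2 v = 2 v \left(1 + v\right)$)
$q = \frac{15}{2}$ ($q = \frac{1}{4} \cdot 30 = \frac{15}{2} \approx 7.5$)
$p{\left(M \right)} = \frac{-5 + M}{4 + 2 M \left(1 + M\right)}$ ($p{\left(M \right)} = \frac{M - 5}{2 M \left(1 + M\right) + 4} = \frac{-5 + M}{4 + 2 M \left(1 + M\right)}$)
$p{\left(7 \right)} q 20 = \frac{-5 + 7}{2 \left(2 + 7 \left(1 + 7\right)\right)} \frac{15}{2} \cdot 20 = \frac{1}{2} \frac{1}{2 + 7 \cdot 8} \cdot 2 \cdot \frac{15}{2} \cdot 20 = \frac{1}{2} \frac{1}{2 + 56} \cdot 2 \cdot \frac{15}{2} \cdot 20 = \frac{1}{2} \cdot \frac{1}{58} \cdot 2 \cdot \frac{15}{2} \cdot 20 = \frac{1}{58} \cdot \frac{15}{2} \cdot 20 = \frac{15}{116} \cdot 20 = \frac{75}{29}$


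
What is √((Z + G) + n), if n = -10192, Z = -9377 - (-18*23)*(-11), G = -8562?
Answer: I*√32685 ≈ 180.79*I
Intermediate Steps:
Z = -13931 (Z = -9377 - (-414)*(-11) = -9377 - 1*4554 = -9377 - 4554 = -13931)
√((Z + G) + n) = √((-13931 - 8562) - 10192) = √(-22493 - 10192) = √(-32685) = I*√32685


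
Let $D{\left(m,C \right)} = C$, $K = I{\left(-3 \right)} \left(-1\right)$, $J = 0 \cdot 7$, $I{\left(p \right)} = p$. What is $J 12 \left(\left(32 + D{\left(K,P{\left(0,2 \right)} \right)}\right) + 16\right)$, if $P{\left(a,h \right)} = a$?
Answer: $0$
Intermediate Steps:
$J = 0$
$K = 3$ ($K = \left(-3\right) \left(-1\right) = 3$)
$J 12 \left(\left(32 + D{\left(K,P{\left(0,2 \right)} \right)}\right) + 16\right) = 0 \cdot 12 \left(\left(32 + 0\right) + 16\right) = 0 \left(32 + 16\right) = 0 \cdot 48 = 0$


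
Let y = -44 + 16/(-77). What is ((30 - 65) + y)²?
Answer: 37197801/5929 ≈ 6273.9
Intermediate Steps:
y = -3404/77 (y = -44 + 16*(-1/77) = -44 - 16/77 = -3404/77 ≈ -44.208)
((30 - 65) + y)² = ((30 - 65) - 3404/77)² = (-35 - 3404/77)² = (-6099/77)² = 37197801/5929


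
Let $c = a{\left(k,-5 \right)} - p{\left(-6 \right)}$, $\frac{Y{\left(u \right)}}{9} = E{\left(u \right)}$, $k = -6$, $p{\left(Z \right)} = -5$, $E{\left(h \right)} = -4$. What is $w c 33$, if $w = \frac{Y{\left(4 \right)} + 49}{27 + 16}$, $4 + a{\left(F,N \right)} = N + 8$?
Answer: $\frac{1716}{43} \approx 39.907$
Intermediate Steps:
$Y{\left(u \right)} = -36$ ($Y{\left(u \right)} = 9 \left(-4\right) = -36$)
$a{\left(F,N \right)} = 4 + N$ ($a{\left(F,N \right)} = -4 + \left(N + 8\right) = -4 + \left(8 + N\right) = 4 + N$)
$c = 4$ ($c = \left(4 - 5\right) - -5 = -1 + 5 = 4$)
$w = \frac{13}{43}$ ($w = \frac{-36 + 49}{27 + 16} = \frac{13}{43} \approx 0.30233$)
$w c 33 = \frac{13}{43} \cdot 4 \cdot 33 = \frac{52}{43} \cdot 33 = \frac{1716}{43}$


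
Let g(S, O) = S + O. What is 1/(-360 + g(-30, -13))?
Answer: -1/403 ≈ -0.0024814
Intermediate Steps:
g(S, O) = O + S
1/(-360 + g(-30, -13)) = 1/(-360 + (-13 - 30)) = 1/(-360 - 43) = 1/(-403) = -1/403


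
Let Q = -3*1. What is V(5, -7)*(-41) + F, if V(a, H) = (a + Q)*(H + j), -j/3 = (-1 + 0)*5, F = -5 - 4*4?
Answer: -677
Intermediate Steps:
F = -21 (F = -5 - 16 = -21)
j = 15 (j = -3*(-1 + 0)*5 = -(-3)*5 = -3*(-5) = 15)
Q = -3
V(a, H) = (-3 + a)*(15 + H) (V(a, H) = (a - 3)*(H + 15) = (-3 + a)*(15 + H))
V(5, -7)*(-41) + F = (-45 - 3*(-7) + 15*5 - 7*5)*(-41) - 21 = (-45 + 21 + 75 - 35)*(-41) - 21 = 16*(-41) - 21 = -656 - 21 = -677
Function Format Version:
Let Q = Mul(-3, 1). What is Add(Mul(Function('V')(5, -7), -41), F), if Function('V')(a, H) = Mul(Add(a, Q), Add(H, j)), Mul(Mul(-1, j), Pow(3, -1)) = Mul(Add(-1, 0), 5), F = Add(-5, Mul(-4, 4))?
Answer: -677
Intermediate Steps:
F = -21 (F = Add(-5, -16) = -21)
j = 15 (j = Mul(-3, Mul(Add(-1, 0), 5)) = Mul(-3, Mul(-1, 5)) = Mul(-3, -5) = 15)
Q = -3
Function('V')(a, H) = Mul(Add(-3, a), Add(15, H)) (Function('V')(a, H) = Mul(Add(a, -3), Add(H, 15)) = Mul(Add(-3, a), Add(15, H)))
Add(Mul(Function('V')(5, -7), -41), F) = Add(Mul(Add(-45, Mul(-3, -7), Mul(15, 5), Mul(-7, 5)), -41), -21) = Add(Mul(Add(-45, 21, 75, -35), -41), -21) = Add(Mul(16, -41), -21) = Add(-656, -21) = -677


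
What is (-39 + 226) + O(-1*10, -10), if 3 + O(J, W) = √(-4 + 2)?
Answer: 184 + I*√2 ≈ 184.0 + 1.4142*I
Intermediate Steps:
O(J, W) = -3 + I*√2 (O(J, W) = -3 + √(-4 + 2) = -3 + √(-2) = -3 + I*√2)
(-39 + 226) + O(-1*10, -10) = (-39 + 226) + (-3 + I*√2) = 187 + (-3 + I*√2) = 184 + I*√2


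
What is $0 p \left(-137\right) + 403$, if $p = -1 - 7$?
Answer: $403$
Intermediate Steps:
$p = -8$ ($p = -1 - 7 = -8$)
$0 p \left(-137\right) + 403 = 0 \left(-8\right) \left(-137\right) + 403 = 0 \left(-137\right) + 403 = 0 + 403 = 403$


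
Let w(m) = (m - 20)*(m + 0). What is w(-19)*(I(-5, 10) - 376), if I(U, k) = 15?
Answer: -267501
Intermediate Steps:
w(m) = m*(-20 + m) (w(m) = (-20 + m)*m = m*(-20 + m))
w(-19)*(I(-5, 10) - 376) = (-19*(-20 - 19))*(15 - 376) = -19*(-39)*(-361) = 741*(-361) = -267501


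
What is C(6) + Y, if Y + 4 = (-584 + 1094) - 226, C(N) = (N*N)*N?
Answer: 496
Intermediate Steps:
C(N) = N³ (C(N) = N²*N = N³)
Y = 280 (Y = -4 + ((-584 + 1094) - 226) = -4 + (510 - 226) = -4 + 284 = 280)
C(6) + Y = 6³ + 280 = 216 + 280 = 496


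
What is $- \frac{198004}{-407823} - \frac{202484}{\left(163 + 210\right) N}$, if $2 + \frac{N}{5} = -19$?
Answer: $\frac{10036939888}{1774709755} \approx 5.6555$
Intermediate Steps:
$N = -105$ ($N = -10 + 5 \left(-19\right) = -10 - 95 = -105$)
$- \frac{198004}{-407823} - \frac{202484}{\left(163 + 210\right) N} = - \frac{198004}{-407823} - \frac{202484}{\left(163 + 210\right) \left(-105\right)} = \left(-198004\right) \left(- \frac{1}{407823}\right) - \frac{202484}{373 \left(-105\right)} = \frac{198004}{407823} - \frac{202484}{-39165} = \frac{198004}{407823} - - \frac{202484}{39165} = \frac{198004}{407823} + \frac{202484}{39165} = \frac{10036939888}{1774709755}$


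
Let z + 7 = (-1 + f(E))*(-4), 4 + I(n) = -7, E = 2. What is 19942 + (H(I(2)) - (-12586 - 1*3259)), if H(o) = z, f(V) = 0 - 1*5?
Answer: 35804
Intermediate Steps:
I(n) = -11 (I(n) = -4 - 7 = -11)
f(V) = -5 (f(V) = 0 - 5 = -5)
z = 17 (z = -7 + (-1 - 5)*(-4) = -7 - 6*(-4) = -7 + 24 = 17)
H(o) = 17
19942 + (H(I(2)) - (-12586 - 1*3259)) = 19942 + (17 - (-12586 - 1*3259)) = 19942 + (17 - (-12586 - 3259)) = 19942 + (17 - 1*(-15845)) = 19942 + (17 + 15845) = 19942 + 15862 = 35804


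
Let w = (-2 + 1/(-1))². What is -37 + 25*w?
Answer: 188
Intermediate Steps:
w = 9 (w = (-2 - 1)² = (-3)² = 9)
-37 + 25*w = -37 + 25*9 = -37 + 225 = 188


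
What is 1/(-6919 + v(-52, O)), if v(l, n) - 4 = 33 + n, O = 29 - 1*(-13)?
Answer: -1/6840 ≈ -0.00014620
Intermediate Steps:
O = 42 (O = 29 + 13 = 42)
v(l, n) = 37 + n (v(l, n) = 4 + (33 + n) = 37 + n)
1/(-6919 + v(-52, O)) = 1/(-6919 + (37 + 42)) = 1/(-6919 + 79) = 1/(-6840) = -1/6840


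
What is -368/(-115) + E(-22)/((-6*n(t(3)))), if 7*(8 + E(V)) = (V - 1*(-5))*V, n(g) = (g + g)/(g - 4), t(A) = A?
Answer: 937/210 ≈ 4.4619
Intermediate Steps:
n(g) = 2*g/(-4 + g) (n(g) = (2*g)/(-4 + g) = 2*g/(-4 + g))
E(V) = -8 + V*(5 + V)/7 (E(V) = -8 + ((V - 1*(-5))*V)/7 = -8 + ((V + 5)*V)/7 = -8 + ((5 + V)*V)/7 = -8 + (V*(5 + V))/7 = -8 + V*(5 + V)/7)
-368/(-115) + E(-22)/((-6*n(t(3)))) = -368/(-115) + (-8 + (1/7)*(-22)**2 + (5/7)*(-22))/((-12*3/(-4 + 3))) = -368*(-1/115) + (-8 + (1/7)*484 - 110/7)/((-12*3/(-1))) = 16/5 + (-8 + 484/7 - 110/7)/((-12*3*(-1))) = 16/5 + 318/(7*((-6*(-6)))) = 16/5 + (318/7)/36 = 16/5 + (318/7)*(1/36) = 16/5 + 53/42 = 937/210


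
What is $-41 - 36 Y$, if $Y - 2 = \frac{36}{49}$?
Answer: $- \frac{6833}{49} \approx -139.45$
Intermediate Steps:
$Y = \frac{134}{49}$ ($Y = 2 + \frac{36}{49} = \frac{134}{49} \approx 2.7347$)
$-41 - 36 Y = -41 - \frac{4824}{49} = - \frac{6833}{49}$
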